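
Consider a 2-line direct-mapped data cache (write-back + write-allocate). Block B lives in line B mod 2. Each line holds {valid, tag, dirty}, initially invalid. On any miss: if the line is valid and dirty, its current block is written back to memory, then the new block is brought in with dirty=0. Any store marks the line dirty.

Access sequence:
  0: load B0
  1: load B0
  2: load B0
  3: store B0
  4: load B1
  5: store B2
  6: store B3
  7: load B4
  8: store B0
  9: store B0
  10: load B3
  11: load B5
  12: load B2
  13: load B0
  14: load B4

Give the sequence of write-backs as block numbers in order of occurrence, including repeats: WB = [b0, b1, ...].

0: R B0 -> L0 miss  d=-]
1: R B0 -> L0 hit  d=-]
2: R B0 -> L0 hit  d=-]
3: W B0 -> L0 hit  d=D]
4: R B1 -> L1 miss  d=-]
5: W B2 -> L0 miss wb->B0  d=D]
6: W B3 -> L1 miss  d=D]
7: R B4 -> L0 miss wb->B2  d=-]
8: W B0 -> L0 miss  d=D]
9: W B0 -> L0 hit  d=D]
10: R B3 -> L1 hit  d=D]
11: R B5 -> L1 miss wb->B3  d=-]
12: R B2 -> L0 miss wb->B0  d=-]
13: R B0 -> L0 miss  d=-]
14: R B4 -> L0 miss  d=-]

WB = [0, 2, 3, 0]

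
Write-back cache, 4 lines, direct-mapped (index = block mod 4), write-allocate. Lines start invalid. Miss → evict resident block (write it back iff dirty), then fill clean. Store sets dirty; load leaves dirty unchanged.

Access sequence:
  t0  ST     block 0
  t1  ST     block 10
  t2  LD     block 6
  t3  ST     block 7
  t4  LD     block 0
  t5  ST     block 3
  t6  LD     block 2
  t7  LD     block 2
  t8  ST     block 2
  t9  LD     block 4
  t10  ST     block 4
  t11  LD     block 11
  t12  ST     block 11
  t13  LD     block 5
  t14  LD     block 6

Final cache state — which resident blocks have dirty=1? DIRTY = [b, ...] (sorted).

DIRTY = [4, 11]

  0 | W B0 → L0 miss [D]
  1 | W B10 → L2 miss [D]
  2 | R B6 → L2 miss wb→B10 [-]
  3 | W B7 → L3 miss [D]
  4 | R B0 → L0 hit [D]
  5 | W B3 → L3 miss wb→B7 [D]
  6 | R B2 → L2 miss [-]
  7 | R B2 → L2 hit [-]
  8 | W B2 → L2 hit [D]
  9 | R B4 → L0 miss wb→B0 [-]
  10 | W B4 → L0 hit [D]
  11 | R B11 → L3 miss wb→B3 [-]
  12 | W B11 → L3 hit [D]
  13 | R B5 → L1 miss [-]
  14 | R B6 → L2 miss wb→B2 [-]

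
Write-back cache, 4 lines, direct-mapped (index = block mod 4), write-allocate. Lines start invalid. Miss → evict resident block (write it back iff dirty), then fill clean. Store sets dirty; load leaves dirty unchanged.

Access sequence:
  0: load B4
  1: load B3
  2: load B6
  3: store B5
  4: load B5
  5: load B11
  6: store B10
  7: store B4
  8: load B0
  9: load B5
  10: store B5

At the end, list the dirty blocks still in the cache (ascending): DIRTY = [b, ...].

DIRTY = [5, 10]

0: R B4 -> L0 miss  d=-]
1: R B3 -> L3 miss  d=-]
2: R B6 -> L2 miss  d=-]
3: W B5 -> L1 miss  d=D]
4: R B5 -> L1 hit  d=D]
5: R B11 -> L3 miss  d=-]
6: W B10 -> L2 miss  d=D]
7: W B4 -> L0 hit  d=D]
8: R B0 -> L0 miss wb->B4  d=-]
9: R B5 -> L1 hit  d=D]
10: W B5 -> L1 hit  d=D]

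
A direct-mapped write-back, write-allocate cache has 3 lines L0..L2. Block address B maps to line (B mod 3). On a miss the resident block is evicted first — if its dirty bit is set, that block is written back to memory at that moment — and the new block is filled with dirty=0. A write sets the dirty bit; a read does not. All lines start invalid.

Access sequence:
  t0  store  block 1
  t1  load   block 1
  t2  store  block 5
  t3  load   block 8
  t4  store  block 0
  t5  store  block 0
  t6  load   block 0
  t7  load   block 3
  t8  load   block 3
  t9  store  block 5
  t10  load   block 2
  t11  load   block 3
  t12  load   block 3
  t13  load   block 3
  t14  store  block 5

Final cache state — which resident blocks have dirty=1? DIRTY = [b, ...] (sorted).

DIRTY = [1, 5]

0: W B1 → L1 miss [D]
1: R B1 → L1 hit [D]
2: W B5 → L2 miss [D]
3: R B8 → L2 miss wb→B5 [-]
4: W B0 → L0 miss [D]
5: W B0 → L0 hit [D]
6: R B0 → L0 hit [D]
7: R B3 → L0 miss wb→B0 [-]
8: R B3 → L0 hit [-]
9: W B5 → L2 miss [D]
10: R B2 → L2 miss wb→B5 [-]
11: R B3 → L0 hit [-]
12: R B3 → L0 hit [-]
13: R B3 → L0 hit [-]
14: W B5 → L2 miss [D]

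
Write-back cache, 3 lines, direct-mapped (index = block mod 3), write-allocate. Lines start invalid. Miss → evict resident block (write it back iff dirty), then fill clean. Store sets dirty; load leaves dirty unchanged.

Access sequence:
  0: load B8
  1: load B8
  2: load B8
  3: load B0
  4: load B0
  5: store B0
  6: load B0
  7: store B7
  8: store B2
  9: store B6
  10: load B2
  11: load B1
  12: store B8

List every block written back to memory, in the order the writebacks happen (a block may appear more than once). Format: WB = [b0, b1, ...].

0: R B8 → L2 miss [-]
1: R B8 → L2 hit [-]
2: R B8 → L2 hit [-]
3: R B0 → L0 miss [-]
4: R B0 → L0 hit [-]
5: W B0 → L0 hit [D]
6: R B0 → L0 hit [D]
7: W B7 → L1 miss [D]
8: W B2 → L2 miss [D]
9: W B6 → L0 miss wb→B0 [D]
10: R B2 → L2 hit [D]
11: R B1 → L1 miss wb→B7 [-]
12: W B8 → L2 miss wb→B2 [D]

WB = [0, 7, 2]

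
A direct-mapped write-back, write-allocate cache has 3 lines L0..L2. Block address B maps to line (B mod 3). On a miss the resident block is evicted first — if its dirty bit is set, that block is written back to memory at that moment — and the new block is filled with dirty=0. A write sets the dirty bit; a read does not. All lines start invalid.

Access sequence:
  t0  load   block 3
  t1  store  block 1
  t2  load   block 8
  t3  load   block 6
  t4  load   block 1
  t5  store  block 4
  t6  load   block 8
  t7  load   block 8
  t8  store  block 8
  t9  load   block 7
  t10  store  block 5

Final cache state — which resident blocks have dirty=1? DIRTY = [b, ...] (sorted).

DIRTY = [5]

0: R B3 → L0 miss [-]
1: W B1 → L1 miss [D]
2: R B8 → L2 miss [-]
3: R B6 → L0 miss [-]
4: R B1 → L1 hit [D]
5: W B4 → L1 miss wb→B1 [D]
6: R B8 → L2 hit [-]
7: R B8 → L2 hit [-]
8: W B8 → L2 hit [D]
9: R B7 → L1 miss wb→B4 [-]
10: W B5 → L2 miss wb→B8 [D]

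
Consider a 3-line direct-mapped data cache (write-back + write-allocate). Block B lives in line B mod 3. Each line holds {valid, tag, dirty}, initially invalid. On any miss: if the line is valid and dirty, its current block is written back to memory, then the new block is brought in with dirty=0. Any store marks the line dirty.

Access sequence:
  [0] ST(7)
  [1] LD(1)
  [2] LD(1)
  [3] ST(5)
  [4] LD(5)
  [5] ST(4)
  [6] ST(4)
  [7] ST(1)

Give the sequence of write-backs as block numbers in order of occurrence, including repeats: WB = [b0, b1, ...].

  0 | W B7 → L1 miss [D]
  1 | R B1 → L1 miss wb→B7 [-]
  2 | R B1 → L1 hit [-]
  3 | W B5 → L2 miss [D]
  4 | R B5 → L2 hit [D]
  5 | W B4 → L1 miss [D]
  6 | W B4 → L1 hit [D]
  7 | W B1 → L1 miss wb→B4 [D]

WB = [7, 4]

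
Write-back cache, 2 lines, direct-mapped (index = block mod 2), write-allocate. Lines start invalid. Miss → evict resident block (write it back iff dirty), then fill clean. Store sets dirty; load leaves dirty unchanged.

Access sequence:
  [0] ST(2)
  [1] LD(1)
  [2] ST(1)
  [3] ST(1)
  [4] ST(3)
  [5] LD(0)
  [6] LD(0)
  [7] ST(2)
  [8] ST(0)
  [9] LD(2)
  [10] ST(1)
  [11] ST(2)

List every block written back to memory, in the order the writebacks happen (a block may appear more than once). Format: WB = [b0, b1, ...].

0: W B2 -> L0 miss  d=D]
1: R B1 -> L1 miss  d=-]
2: W B1 -> L1 hit  d=D]
3: W B1 -> L1 hit  d=D]
4: W B3 -> L1 miss wb->B1  d=D]
5: R B0 -> L0 miss wb->B2  d=-]
6: R B0 -> L0 hit  d=-]
7: W B2 -> L0 miss  d=D]
8: W B0 -> L0 miss wb->B2  d=D]
9: R B2 -> L0 miss wb->B0  d=-]
10: W B1 -> L1 miss wb->B3  d=D]
11: W B2 -> L0 hit  d=D]

WB = [1, 2, 2, 0, 3]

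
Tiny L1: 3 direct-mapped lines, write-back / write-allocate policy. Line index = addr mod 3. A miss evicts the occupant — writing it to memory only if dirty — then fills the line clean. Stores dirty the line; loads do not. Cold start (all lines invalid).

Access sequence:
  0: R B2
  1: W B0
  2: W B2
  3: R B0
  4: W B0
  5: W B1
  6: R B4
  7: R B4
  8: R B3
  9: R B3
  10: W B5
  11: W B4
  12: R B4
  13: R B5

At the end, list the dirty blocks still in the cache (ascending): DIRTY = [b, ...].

DIRTY = [4, 5]

0: R B2 → L2 miss [-]
1: W B0 → L0 miss [D]
2: W B2 → L2 hit [D]
3: R B0 → L0 hit [D]
4: W B0 → L0 hit [D]
5: W B1 → L1 miss [D]
6: R B4 → L1 miss wb→B1 [-]
7: R B4 → L1 hit [-]
8: R B3 → L0 miss wb→B0 [-]
9: R B3 → L0 hit [-]
10: W B5 → L2 miss wb→B2 [D]
11: W B4 → L1 hit [D]
12: R B4 → L1 hit [D]
13: R B5 → L2 hit [D]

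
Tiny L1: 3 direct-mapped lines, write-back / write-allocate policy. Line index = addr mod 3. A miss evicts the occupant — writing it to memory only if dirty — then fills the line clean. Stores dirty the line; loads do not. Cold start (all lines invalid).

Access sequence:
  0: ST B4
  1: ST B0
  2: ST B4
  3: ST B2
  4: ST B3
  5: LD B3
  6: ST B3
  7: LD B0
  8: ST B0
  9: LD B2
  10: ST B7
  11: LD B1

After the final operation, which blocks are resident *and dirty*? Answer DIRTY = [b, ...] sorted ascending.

  0 | W B4 → L1 miss [D]
  1 | W B0 → L0 miss [D]
  2 | W B4 → L1 hit [D]
  3 | W B2 → L2 miss [D]
  4 | W B3 → L0 miss wb→B0 [D]
  5 | R B3 → L0 hit [D]
  6 | W B3 → L0 hit [D]
  7 | R B0 → L0 miss wb→B3 [-]
  8 | W B0 → L0 hit [D]
  9 | R B2 → L2 hit [D]
  10 | W B7 → L1 miss wb→B4 [D]
  11 | R B1 → L1 miss wb→B7 [-]

DIRTY = [0, 2]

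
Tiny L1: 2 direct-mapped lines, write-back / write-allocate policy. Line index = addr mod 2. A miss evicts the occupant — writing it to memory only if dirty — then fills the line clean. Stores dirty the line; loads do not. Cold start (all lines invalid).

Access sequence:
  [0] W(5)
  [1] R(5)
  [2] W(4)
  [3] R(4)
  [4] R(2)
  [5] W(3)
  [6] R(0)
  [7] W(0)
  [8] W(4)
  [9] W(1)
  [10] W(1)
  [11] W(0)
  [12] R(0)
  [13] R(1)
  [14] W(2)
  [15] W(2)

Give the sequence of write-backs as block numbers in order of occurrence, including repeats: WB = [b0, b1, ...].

WB = [4, 5, 0, 3, 4, 0]

0: W B5 → L1 miss [D]
1: R B5 → L1 hit [D]
2: W B4 → L0 miss [D]
3: R B4 → L0 hit [D]
4: R B2 → L0 miss wb→B4 [-]
5: W B3 → L1 miss wb→B5 [D]
6: R B0 → L0 miss [-]
7: W B0 → L0 hit [D]
8: W B4 → L0 miss wb→B0 [D]
9: W B1 → L1 miss wb→B3 [D]
10: W B1 → L1 hit [D]
11: W B0 → L0 miss wb→B4 [D]
12: R B0 → L0 hit [D]
13: R B1 → L1 hit [D]
14: W B2 → L0 miss wb→B0 [D]
15: W B2 → L0 hit [D]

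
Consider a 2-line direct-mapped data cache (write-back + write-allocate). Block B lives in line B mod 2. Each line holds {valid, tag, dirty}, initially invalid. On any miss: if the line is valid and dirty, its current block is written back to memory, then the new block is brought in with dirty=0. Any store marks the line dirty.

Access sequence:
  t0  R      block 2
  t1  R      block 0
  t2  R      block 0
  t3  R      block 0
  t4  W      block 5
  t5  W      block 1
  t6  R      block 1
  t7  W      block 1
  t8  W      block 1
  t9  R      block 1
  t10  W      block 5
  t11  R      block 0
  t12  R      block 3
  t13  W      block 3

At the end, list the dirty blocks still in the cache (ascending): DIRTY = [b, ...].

DIRTY = [3]

  0 | R B2 → L0 miss [-]
  1 | R B0 → L0 miss [-]
  2 | R B0 → L0 hit [-]
  3 | R B0 → L0 hit [-]
  4 | W B5 → L1 miss [D]
  5 | W B1 → L1 miss wb→B5 [D]
  6 | R B1 → L1 hit [D]
  7 | W B1 → L1 hit [D]
  8 | W B1 → L1 hit [D]
  9 | R B1 → L1 hit [D]
  10 | W B5 → L1 miss wb→B1 [D]
  11 | R B0 → L0 hit [-]
  12 | R B3 → L1 miss wb→B5 [-]
  13 | W B3 → L1 hit [D]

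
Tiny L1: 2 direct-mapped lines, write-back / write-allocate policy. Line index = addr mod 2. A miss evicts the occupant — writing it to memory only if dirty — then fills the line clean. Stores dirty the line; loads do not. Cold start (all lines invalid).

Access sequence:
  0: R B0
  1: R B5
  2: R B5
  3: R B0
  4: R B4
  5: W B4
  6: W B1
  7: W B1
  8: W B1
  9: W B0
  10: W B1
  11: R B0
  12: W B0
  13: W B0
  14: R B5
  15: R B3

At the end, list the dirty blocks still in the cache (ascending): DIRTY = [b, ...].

DIRTY = [0]

0: R B0 -> L0 miss  d=-]
1: R B5 -> L1 miss  d=-]
2: R B5 -> L1 hit  d=-]
3: R B0 -> L0 hit  d=-]
4: R B4 -> L0 miss  d=-]
5: W B4 -> L0 hit  d=D]
6: W B1 -> L1 miss  d=D]
7: W B1 -> L1 hit  d=D]
8: W B1 -> L1 hit  d=D]
9: W B0 -> L0 miss wb->B4  d=D]
10: W B1 -> L1 hit  d=D]
11: R B0 -> L0 hit  d=D]
12: W B0 -> L0 hit  d=D]
13: W B0 -> L0 hit  d=D]
14: R B5 -> L1 miss wb->B1  d=-]
15: R B3 -> L1 miss  d=-]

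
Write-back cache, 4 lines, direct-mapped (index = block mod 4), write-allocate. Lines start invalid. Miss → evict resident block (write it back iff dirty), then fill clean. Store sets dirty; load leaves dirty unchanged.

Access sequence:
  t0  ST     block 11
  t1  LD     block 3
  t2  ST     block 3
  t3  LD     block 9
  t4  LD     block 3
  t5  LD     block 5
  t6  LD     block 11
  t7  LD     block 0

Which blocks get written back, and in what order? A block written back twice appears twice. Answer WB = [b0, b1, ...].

  0 | W B11 → L3 miss [D]
  1 | R B3 → L3 miss wb→B11 [-]
  2 | W B3 → L3 hit [D]
  3 | R B9 → L1 miss [-]
  4 | R B3 → L3 hit [D]
  5 | R B5 → L1 miss [-]
  6 | R B11 → L3 miss wb→B3 [-]
  7 | R B0 → L0 miss [-]

WB = [11, 3]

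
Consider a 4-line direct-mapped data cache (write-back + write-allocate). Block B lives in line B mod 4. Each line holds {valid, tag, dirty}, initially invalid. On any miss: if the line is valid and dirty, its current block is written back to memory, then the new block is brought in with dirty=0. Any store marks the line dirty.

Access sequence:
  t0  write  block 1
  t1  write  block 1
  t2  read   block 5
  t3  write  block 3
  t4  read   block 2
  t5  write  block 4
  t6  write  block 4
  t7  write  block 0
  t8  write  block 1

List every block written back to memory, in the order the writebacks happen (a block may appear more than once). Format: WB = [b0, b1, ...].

WB = [1, 4]

0: W B1 -> L1 miss  d=D]
1: W B1 -> L1 hit  d=D]
2: R B5 -> L1 miss wb->B1  d=-]
3: W B3 -> L3 miss  d=D]
4: R B2 -> L2 miss  d=-]
5: W B4 -> L0 miss  d=D]
6: W B4 -> L0 hit  d=D]
7: W B0 -> L0 miss wb->B4  d=D]
8: W B1 -> L1 miss  d=D]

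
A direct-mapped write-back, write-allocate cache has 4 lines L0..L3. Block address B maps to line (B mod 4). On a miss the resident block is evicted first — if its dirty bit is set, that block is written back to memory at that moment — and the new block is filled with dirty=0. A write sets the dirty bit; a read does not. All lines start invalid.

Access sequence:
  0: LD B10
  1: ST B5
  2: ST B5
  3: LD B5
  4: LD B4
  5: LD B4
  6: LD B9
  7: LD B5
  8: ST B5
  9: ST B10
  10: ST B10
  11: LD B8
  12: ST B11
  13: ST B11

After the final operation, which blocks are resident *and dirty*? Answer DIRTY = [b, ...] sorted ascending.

0: R B10 → L2 miss [-]
1: W B5 → L1 miss [D]
2: W B5 → L1 hit [D]
3: R B5 → L1 hit [D]
4: R B4 → L0 miss [-]
5: R B4 → L0 hit [-]
6: R B9 → L1 miss wb→B5 [-]
7: R B5 → L1 miss [-]
8: W B5 → L1 hit [D]
9: W B10 → L2 hit [D]
10: W B10 → L2 hit [D]
11: R B8 → L0 miss [-]
12: W B11 → L3 miss [D]
13: W B11 → L3 hit [D]

DIRTY = [5, 10, 11]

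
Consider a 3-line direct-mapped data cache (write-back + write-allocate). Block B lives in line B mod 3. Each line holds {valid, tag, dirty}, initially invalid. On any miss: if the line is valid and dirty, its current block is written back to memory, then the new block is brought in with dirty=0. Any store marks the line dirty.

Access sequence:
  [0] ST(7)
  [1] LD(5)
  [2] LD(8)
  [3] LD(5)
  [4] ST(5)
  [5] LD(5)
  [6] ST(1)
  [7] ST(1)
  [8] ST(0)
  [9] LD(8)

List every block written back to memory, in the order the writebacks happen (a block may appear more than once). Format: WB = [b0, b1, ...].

WB = [7, 5]

0: W B7 → L1 miss [D]
1: R B5 → L2 miss [-]
2: R B8 → L2 miss [-]
3: R B5 → L2 miss [-]
4: W B5 → L2 hit [D]
5: R B5 → L2 hit [D]
6: W B1 → L1 miss wb→B7 [D]
7: W B1 → L1 hit [D]
8: W B0 → L0 miss [D]
9: R B8 → L2 miss wb→B5 [-]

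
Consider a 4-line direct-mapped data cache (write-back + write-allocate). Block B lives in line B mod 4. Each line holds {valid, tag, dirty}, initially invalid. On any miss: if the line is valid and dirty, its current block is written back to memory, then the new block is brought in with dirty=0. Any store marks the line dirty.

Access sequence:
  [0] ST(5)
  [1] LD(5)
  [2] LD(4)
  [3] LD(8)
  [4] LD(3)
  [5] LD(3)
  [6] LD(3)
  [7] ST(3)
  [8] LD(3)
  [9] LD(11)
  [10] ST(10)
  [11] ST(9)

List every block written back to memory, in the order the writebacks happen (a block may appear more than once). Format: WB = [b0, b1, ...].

WB = [3, 5]

0: W B5 -> L1 miss  d=D]
1: R B5 -> L1 hit  d=D]
2: R B4 -> L0 miss  d=-]
3: R B8 -> L0 miss  d=-]
4: R B3 -> L3 miss  d=-]
5: R B3 -> L3 hit  d=-]
6: R B3 -> L3 hit  d=-]
7: W B3 -> L3 hit  d=D]
8: R B3 -> L3 hit  d=D]
9: R B11 -> L3 miss wb->B3  d=-]
10: W B10 -> L2 miss  d=D]
11: W B9 -> L1 miss wb->B5  d=D]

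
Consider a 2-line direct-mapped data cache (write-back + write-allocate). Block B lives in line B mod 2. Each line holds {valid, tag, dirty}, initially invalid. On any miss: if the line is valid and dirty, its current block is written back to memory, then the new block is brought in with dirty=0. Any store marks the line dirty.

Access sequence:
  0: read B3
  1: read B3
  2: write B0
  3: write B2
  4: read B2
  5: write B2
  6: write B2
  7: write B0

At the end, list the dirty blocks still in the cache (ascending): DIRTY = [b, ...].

DIRTY = [0]

0: R B3 -> L1 miss  d=-]
1: R B3 -> L1 hit  d=-]
2: W B0 -> L0 miss  d=D]
3: W B2 -> L0 miss wb->B0  d=D]
4: R B2 -> L0 hit  d=D]
5: W B2 -> L0 hit  d=D]
6: W B2 -> L0 hit  d=D]
7: W B0 -> L0 miss wb->B2  d=D]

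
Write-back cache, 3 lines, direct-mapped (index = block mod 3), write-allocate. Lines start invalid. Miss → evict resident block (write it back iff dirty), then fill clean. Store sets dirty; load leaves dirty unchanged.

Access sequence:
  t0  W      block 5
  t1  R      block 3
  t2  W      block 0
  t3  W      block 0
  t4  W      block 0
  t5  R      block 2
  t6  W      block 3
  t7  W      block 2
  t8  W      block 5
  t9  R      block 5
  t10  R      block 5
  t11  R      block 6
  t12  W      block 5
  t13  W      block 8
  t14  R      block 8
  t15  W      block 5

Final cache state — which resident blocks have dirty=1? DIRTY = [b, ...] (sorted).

0: W B5 -> L2 miss  d=D]
1: R B3 -> L0 miss  d=-]
2: W B0 -> L0 miss  d=D]
3: W B0 -> L0 hit  d=D]
4: W B0 -> L0 hit  d=D]
5: R B2 -> L2 miss wb->B5  d=-]
6: W B3 -> L0 miss wb->B0  d=D]
7: W B2 -> L2 hit  d=D]
8: W B5 -> L2 miss wb->B2  d=D]
9: R B5 -> L2 hit  d=D]
10: R B5 -> L2 hit  d=D]
11: R B6 -> L0 miss wb->B3  d=-]
12: W B5 -> L2 hit  d=D]
13: W B8 -> L2 miss wb->B5  d=D]
14: R B8 -> L2 hit  d=D]
15: W B5 -> L2 miss wb->B8  d=D]

DIRTY = [5]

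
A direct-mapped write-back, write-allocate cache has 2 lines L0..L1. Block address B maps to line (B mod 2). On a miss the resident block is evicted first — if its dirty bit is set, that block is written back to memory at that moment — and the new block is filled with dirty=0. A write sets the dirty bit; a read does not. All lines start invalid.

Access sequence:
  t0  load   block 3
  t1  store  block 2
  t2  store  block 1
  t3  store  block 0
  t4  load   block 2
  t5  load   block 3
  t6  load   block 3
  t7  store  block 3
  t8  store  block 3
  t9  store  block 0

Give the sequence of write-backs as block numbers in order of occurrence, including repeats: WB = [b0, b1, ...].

0: R B3 → L1 miss [-]
1: W B2 → L0 miss [D]
2: W B1 → L1 miss [D]
3: W B0 → L0 miss wb→B2 [D]
4: R B2 → L0 miss wb→B0 [-]
5: R B3 → L1 miss wb→B1 [-]
6: R B3 → L1 hit [-]
7: W B3 → L1 hit [D]
8: W B3 → L1 hit [D]
9: W B0 → L0 miss [D]

WB = [2, 0, 1]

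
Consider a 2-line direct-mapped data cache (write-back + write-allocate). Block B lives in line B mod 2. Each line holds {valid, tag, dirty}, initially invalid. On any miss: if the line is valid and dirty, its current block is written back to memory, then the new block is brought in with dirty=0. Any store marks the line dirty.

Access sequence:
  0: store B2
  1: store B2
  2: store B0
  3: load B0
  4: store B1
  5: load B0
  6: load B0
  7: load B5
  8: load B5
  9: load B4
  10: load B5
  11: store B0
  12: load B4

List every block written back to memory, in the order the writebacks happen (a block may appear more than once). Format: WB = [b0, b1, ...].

WB = [2, 1, 0, 0]

0: W B2 → L0 miss [D]
1: W B2 → L0 hit [D]
2: W B0 → L0 miss wb→B2 [D]
3: R B0 → L0 hit [D]
4: W B1 → L1 miss [D]
5: R B0 → L0 hit [D]
6: R B0 → L0 hit [D]
7: R B5 → L1 miss wb→B1 [-]
8: R B5 → L1 hit [-]
9: R B4 → L0 miss wb→B0 [-]
10: R B5 → L1 hit [-]
11: W B0 → L0 miss [D]
12: R B4 → L0 miss wb→B0 [-]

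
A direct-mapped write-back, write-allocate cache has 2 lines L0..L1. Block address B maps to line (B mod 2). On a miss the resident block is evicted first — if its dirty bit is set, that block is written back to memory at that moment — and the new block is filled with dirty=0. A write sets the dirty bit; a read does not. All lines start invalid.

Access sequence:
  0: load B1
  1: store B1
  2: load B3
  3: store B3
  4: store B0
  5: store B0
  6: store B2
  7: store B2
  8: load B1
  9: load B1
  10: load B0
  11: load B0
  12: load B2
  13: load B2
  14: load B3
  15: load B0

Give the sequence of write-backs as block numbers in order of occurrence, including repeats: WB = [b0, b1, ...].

  0 | R B1 → L1 miss [-]
  1 | W B1 → L1 hit [D]
  2 | R B3 → L1 miss wb→B1 [-]
  3 | W B3 → L1 hit [D]
  4 | W B0 → L0 miss [D]
  5 | W B0 → L0 hit [D]
  6 | W B2 → L0 miss wb→B0 [D]
  7 | W B2 → L0 hit [D]
  8 | R B1 → L1 miss wb→B3 [-]
  9 | R B1 → L1 hit [-]
  10 | R B0 → L0 miss wb→B2 [-]
  11 | R B0 → L0 hit [-]
  12 | R B2 → L0 miss [-]
  13 | R B2 → L0 hit [-]
  14 | R B3 → L1 miss [-]
  15 | R B0 → L0 miss [-]

WB = [1, 0, 3, 2]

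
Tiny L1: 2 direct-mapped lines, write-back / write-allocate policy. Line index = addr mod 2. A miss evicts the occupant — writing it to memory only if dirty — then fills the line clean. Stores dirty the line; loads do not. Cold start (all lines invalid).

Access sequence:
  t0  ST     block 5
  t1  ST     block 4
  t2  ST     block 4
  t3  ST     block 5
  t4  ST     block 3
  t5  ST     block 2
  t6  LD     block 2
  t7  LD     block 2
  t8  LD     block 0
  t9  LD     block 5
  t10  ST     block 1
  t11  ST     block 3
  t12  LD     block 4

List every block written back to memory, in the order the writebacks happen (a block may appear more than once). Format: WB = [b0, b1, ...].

0: W B5 → L1 miss [D]
1: W B4 → L0 miss [D]
2: W B4 → L0 hit [D]
3: W B5 → L1 hit [D]
4: W B3 → L1 miss wb→B5 [D]
5: W B2 → L0 miss wb→B4 [D]
6: R B2 → L0 hit [D]
7: R B2 → L0 hit [D]
8: R B0 → L0 miss wb→B2 [-]
9: R B5 → L1 miss wb→B3 [-]
10: W B1 → L1 miss [D]
11: W B3 → L1 miss wb→B1 [D]
12: R B4 → L0 miss [-]

WB = [5, 4, 2, 3, 1]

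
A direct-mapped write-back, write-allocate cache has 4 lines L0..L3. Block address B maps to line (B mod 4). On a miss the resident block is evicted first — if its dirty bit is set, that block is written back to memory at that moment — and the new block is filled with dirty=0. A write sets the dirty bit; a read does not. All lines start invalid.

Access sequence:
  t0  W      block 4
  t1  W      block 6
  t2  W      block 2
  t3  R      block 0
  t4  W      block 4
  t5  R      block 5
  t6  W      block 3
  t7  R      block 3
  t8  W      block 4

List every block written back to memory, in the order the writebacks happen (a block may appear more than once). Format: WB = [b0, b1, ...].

WB = [6, 4]

  0 | W B4 → L0 miss [D]
  1 | W B6 → L2 miss [D]
  2 | W B2 → L2 miss wb→B6 [D]
  3 | R B0 → L0 miss wb→B4 [-]
  4 | W B4 → L0 miss [D]
  5 | R B5 → L1 miss [-]
  6 | W B3 → L3 miss [D]
  7 | R B3 → L3 hit [D]
  8 | W B4 → L0 hit [D]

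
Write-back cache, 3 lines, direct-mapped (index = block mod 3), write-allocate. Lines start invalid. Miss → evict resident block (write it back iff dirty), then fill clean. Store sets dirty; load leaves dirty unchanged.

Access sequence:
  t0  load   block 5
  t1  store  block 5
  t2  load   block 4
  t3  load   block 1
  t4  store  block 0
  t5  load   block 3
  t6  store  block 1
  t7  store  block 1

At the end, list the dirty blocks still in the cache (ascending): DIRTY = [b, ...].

DIRTY = [1, 5]

0: R B5 -> L2 miss  d=-]
1: W B5 -> L2 hit  d=D]
2: R B4 -> L1 miss  d=-]
3: R B1 -> L1 miss  d=-]
4: W B0 -> L0 miss  d=D]
5: R B3 -> L0 miss wb->B0  d=-]
6: W B1 -> L1 hit  d=D]
7: W B1 -> L1 hit  d=D]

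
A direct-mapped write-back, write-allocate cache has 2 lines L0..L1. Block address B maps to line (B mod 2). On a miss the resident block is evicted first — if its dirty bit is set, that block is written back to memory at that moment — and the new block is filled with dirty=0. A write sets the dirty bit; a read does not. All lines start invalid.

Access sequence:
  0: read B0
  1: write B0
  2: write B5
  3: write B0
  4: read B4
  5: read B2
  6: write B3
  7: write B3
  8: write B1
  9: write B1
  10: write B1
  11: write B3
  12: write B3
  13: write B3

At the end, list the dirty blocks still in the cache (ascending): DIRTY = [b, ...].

DIRTY = [3]

0: R B0 → L0 miss [-]
1: W B0 → L0 hit [D]
2: W B5 → L1 miss [D]
3: W B0 → L0 hit [D]
4: R B4 → L0 miss wb→B0 [-]
5: R B2 → L0 miss [-]
6: W B3 → L1 miss wb→B5 [D]
7: W B3 → L1 hit [D]
8: W B1 → L1 miss wb→B3 [D]
9: W B1 → L1 hit [D]
10: W B1 → L1 hit [D]
11: W B3 → L1 miss wb→B1 [D]
12: W B3 → L1 hit [D]
13: W B3 → L1 hit [D]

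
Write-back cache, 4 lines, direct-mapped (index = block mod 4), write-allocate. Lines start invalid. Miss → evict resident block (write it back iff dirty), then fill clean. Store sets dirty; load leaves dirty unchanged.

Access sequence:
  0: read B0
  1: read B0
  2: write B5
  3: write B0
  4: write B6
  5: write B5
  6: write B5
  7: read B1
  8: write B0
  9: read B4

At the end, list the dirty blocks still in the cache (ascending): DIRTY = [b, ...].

DIRTY = [6]

0: R B0 -> L0 miss  d=-]
1: R B0 -> L0 hit  d=-]
2: W B5 -> L1 miss  d=D]
3: W B0 -> L0 hit  d=D]
4: W B6 -> L2 miss  d=D]
5: W B5 -> L1 hit  d=D]
6: W B5 -> L1 hit  d=D]
7: R B1 -> L1 miss wb->B5  d=-]
8: W B0 -> L0 hit  d=D]
9: R B4 -> L0 miss wb->B0  d=-]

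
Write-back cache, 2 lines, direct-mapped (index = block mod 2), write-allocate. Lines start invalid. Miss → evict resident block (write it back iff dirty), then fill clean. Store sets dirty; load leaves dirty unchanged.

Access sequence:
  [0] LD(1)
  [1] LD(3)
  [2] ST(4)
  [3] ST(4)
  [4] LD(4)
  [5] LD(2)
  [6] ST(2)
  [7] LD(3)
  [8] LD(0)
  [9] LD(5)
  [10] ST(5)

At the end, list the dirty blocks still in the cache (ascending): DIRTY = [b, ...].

0: R B1 → L1 miss [-]
1: R B3 → L1 miss [-]
2: W B4 → L0 miss [D]
3: W B4 → L0 hit [D]
4: R B4 → L0 hit [D]
5: R B2 → L0 miss wb→B4 [-]
6: W B2 → L0 hit [D]
7: R B3 → L1 hit [-]
8: R B0 → L0 miss wb→B2 [-]
9: R B5 → L1 miss [-]
10: W B5 → L1 hit [D]

DIRTY = [5]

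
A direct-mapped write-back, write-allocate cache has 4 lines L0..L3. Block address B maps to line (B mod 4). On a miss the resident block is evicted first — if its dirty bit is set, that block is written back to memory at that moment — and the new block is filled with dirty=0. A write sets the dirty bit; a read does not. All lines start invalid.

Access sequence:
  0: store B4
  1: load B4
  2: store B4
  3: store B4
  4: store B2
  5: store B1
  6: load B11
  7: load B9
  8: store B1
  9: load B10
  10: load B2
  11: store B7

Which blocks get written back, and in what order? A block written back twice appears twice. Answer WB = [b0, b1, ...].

WB = [1, 2]

0: W B4 -> L0 miss  d=D]
1: R B4 -> L0 hit  d=D]
2: W B4 -> L0 hit  d=D]
3: W B4 -> L0 hit  d=D]
4: W B2 -> L2 miss  d=D]
5: W B1 -> L1 miss  d=D]
6: R B11 -> L3 miss  d=-]
7: R B9 -> L1 miss wb->B1  d=-]
8: W B1 -> L1 miss  d=D]
9: R B10 -> L2 miss wb->B2  d=-]
10: R B2 -> L2 miss  d=-]
11: W B7 -> L3 miss  d=D]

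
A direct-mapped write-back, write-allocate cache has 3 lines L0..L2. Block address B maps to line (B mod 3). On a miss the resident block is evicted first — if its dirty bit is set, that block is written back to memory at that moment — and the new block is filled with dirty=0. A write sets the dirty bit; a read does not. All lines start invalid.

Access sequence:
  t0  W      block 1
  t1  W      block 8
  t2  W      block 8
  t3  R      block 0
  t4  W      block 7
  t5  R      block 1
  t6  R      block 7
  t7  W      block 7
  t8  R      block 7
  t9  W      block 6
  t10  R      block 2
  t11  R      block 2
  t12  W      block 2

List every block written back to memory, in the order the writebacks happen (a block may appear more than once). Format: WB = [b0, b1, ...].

WB = [1, 7, 8]

0: W B1 → L1 miss [D]
1: W B8 → L2 miss [D]
2: W B8 → L2 hit [D]
3: R B0 → L0 miss [-]
4: W B7 → L1 miss wb→B1 [D]
5: R B1 → L1 miss wb→B7 [-]
6: R B7 → L1 miss [-]
7: W B7 → L1 hit [D]
8: R B7 → L1 hit [D]
9: W B6 → L0 miss [D]
10: R B2 → L2 miss wb→B8 [-]
11: R B2 → L2 hit [-]
12: W B2 → L2 hit [D]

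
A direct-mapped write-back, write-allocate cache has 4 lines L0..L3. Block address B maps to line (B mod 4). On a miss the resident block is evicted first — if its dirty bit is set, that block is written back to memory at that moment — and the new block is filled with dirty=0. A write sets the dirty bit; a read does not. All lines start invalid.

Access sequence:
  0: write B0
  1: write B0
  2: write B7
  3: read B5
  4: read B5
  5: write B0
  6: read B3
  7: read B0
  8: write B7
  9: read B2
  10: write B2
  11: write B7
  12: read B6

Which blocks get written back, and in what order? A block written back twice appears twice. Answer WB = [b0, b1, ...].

0: W B0 → L0 miss [D]
1: W B0 → L0 hit [D]
2: W B7 → L3 miss [D]
3: R B5 → L1 miss [-]
4: R B5 → L1 hit [-]
5: W B0 → L0 hit [D]
6: R B3 → L3 miss wb→B7 [-]
7: R B0 → L0 hit [D]
8: W B7 → L3 miss [D]
9: R B2 → L2 miss [-]
10: W B2 → L2 hit [D]
11: W B7 → L3 hit [D]
12: R B6 → L2 miss wb→B2 [-]

WB = [7, 2]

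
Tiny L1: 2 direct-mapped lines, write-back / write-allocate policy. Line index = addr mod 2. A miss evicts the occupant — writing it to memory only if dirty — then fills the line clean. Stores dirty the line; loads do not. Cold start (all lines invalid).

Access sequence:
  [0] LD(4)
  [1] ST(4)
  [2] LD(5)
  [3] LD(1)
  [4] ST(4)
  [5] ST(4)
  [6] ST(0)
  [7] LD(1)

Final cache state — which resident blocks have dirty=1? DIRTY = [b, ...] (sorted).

0: R B4 -> L0 miss  d=-]
1: W B4 -> L0 hit  d=D]
2: R B5 -> L1 miss  d=-]
3: R B1 -> L1 miss  d=-]
4: W B4 -> L0 hit  d=D]
5: W B4 -> L0 hit  d=D]
6: W B0 -> L0 miss wb->B4  d=D]
7: R B1 -> L1 hit  d=-]

DIRTY = [0]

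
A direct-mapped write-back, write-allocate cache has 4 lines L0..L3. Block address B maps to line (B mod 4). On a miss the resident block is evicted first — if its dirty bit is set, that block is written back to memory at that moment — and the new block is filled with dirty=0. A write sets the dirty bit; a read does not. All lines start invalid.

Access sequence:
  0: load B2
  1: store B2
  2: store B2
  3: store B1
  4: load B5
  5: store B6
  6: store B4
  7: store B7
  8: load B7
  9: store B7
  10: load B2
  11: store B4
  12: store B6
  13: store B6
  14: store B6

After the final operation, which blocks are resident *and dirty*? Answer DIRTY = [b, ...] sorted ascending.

  0 | R B2 → L2 miss [-]
  1 | W B2 → L2 hit [D]
  2 | W B2 → L2 hit [D]
  3 | W B1 → L1 miss [D]
  4 | R B5 → L1 miss wb→B1 [-]
  5 | W B6 → L2 miss wb→B2 [D]
  6 | W B4 → L0 miss [D]
  7 | W B7 → L3 miss [D]
  8 | R B7 → L3 hit [D]
  9 | W B7 → L3 hit [D]
  10 | R B2 → L2 miss wb→B6 [-]
  11 | W B4 → L0 hit [D]
  12 | W B6 → L2 miss [D]
  13 | W B6 → L2 hit [D]
  14 | W B6 → L2 hit [D]

DIRTY = [4, 6, 7]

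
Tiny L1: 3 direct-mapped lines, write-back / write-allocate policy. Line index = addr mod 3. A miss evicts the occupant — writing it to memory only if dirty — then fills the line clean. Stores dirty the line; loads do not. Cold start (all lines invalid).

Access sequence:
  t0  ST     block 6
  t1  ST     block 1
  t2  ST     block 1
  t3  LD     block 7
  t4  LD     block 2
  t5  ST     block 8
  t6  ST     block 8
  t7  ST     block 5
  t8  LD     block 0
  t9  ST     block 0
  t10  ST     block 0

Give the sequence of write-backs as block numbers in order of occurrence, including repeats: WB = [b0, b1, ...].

WB = [1, 8, 6]

0: W B6 → L0 miss [D]
1: W B1 → L1 miss [D]
2: W B1 → L1 hit [D]
3: R B7 → L1 miss wb→B1 [-]
4: R B2 → L2 miss [-]
5: W B8 → L2 miss [D]
6: W B8 → L2 hit [D]
7: W B5 → L2 miss wb→B8 [D]
8: R B0 → L0 miss wb→B6 [-]
9: W B0 → L0 hit [D]
10: W B0 → L0 hit [D]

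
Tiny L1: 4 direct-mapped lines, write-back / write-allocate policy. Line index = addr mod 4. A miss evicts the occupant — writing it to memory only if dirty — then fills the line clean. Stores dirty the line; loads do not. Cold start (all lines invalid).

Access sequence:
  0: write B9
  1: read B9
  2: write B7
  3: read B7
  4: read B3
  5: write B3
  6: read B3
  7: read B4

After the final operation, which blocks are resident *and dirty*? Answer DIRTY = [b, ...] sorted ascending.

0: W B9 -> L1 miss  d=D]
1: R B9 -> L1 hit  d=D]
2: W B7 -> L3 miss  d=D]
3: R B7 -> L3 hit  d=D]
4: R B3 -> L3 miss wb->B7  d=-]
5: W B3 -> L3 hit  d=D]
6: R B3 -> L3 hit  d=D]
7: R B4 -> L0 miss  d=-]

DIRTY = [3, 9]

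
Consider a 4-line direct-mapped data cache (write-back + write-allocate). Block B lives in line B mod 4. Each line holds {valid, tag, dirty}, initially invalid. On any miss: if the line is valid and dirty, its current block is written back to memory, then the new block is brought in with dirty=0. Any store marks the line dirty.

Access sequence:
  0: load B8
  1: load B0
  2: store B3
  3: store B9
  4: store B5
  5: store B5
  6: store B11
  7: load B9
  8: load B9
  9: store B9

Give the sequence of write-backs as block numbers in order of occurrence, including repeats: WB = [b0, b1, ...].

WB = [9, 3, 5]

  0 | R B8 → L0 miss [-]
  1 | R B0 → L0 miss [-]
  2 | W B3 → L3 miss [D]
  3 | W B9 → L1 miss [D]
  4 | W B5 → L1 miss wb→B9 [D]
  5 | W B5 → L1 hit [D]
  6 | W B11 → L3 miss wb→B3 [D]
  7 | R B9 → L1 miss wb→B5 [-]
  8 | R B9 → L1 hit [-]
  9 | W B9 → L1 hit [D]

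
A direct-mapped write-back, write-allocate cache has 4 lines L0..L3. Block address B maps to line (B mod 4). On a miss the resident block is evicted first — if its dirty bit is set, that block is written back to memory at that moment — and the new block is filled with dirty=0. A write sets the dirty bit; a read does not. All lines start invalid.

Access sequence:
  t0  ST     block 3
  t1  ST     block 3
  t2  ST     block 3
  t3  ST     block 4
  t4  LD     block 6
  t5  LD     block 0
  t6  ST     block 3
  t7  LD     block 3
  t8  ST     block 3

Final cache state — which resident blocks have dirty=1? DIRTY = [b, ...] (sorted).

0: W B3 → L3 miss [D]
1: W B3 → L3 hit [D]
2: W B3 → L3 hit [D]
3: W B4 → L0 miss [D]
4: R B6 → L2 miss [-]
5: R B0 → L0 miss wb→B4 [-]
6: W B3 → L3 hit [D]
7: R B3 → L3 hit [D]
8: W B3 → L3 hit [D]

DIRTY = [3]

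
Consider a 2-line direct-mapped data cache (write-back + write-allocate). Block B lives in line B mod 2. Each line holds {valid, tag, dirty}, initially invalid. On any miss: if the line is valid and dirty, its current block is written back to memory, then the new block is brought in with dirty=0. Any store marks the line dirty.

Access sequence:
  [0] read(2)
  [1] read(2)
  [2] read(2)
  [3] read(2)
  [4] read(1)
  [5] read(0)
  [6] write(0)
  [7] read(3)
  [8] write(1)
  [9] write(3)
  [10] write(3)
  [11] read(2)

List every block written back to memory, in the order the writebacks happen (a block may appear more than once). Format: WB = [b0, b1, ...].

0: R B2 -> L0 miss  d=-]
1: R B2 -> L0 hit  d=-]
2: R B2 -> L0 hit  d=-]
3: R B2 -> L0 hit  d=-]
4: R B1 -> L1 miss  d=-]
5: R B0 -> L0 miss  d=-]
6: W B0 -> L0 hit  d=D]
7: R B3 -> L1 miss  d=-]
8: W B1 -> L1 miss  d=D]
9: W B3 -> L1 miss wb->B1  d=D]
10: W B3 -> L1 hit  d=D]
11: R B2 -> L0 miss wb->B0  d=-]

WB = [1, 0]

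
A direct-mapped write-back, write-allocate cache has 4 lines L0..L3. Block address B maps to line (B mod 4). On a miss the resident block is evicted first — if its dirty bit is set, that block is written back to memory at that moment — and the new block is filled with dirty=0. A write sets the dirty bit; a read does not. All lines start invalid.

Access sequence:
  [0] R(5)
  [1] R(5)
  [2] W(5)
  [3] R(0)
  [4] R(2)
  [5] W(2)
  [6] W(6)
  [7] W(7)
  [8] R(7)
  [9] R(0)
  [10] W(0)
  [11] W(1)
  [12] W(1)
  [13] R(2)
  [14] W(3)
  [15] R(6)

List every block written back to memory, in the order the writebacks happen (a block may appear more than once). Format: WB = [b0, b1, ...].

WB = [2, 5, 6, 7]

0: R B5 -> L1 miss  d=-]
1: R B5 -> L1 hit  d=-]
2: W B5 -> L1 hit  d=D]
3: R B0 -> L0 miss  d=-]
4: R B2 -> L2 miss  d=-]
5: W B2 -> L2 hit  d=D]
6: W B6 -> L2 miss wb->B2  d=D]
7: W B7 -> L3 miss  d=D]
8: R B7 -> L3 hit  d=D]
9: R B0 -> L0 hit  d=-]
10: W B0 -> L0 hit  d=D]
11: W B1 -> L1 miss wb->B5  d=D]
12: W B1 -> L1 hit  d=D]
13: R B2 -> L2 miss wb->B6  d=-]
14: W B3 -> L3 miss wb->B7  d=D]
15: R B6 -> L2 miss  d=-]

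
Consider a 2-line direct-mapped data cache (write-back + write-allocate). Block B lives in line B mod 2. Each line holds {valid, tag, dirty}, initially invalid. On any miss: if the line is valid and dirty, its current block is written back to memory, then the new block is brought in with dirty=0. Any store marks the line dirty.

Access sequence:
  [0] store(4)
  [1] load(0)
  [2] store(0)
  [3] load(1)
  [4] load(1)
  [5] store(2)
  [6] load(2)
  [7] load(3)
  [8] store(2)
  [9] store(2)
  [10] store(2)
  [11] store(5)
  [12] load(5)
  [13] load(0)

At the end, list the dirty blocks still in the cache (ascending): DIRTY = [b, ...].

0: W B4 -> L0 miss  d=D]
1: R B0 -> L0 miss wb->B4  d=-]
2: W B0 -> L0 hit  d=D]
3: R B1 -> L1 miss  d=-]
4: R B1 -> L1 hit  d=-]
5: W B2 -> L0 miss wb->B0  d=D]
6: R B2 -> L0 hit  d=D]
7: R B3 -> L1 miss  d=-]
8: W B2 -> L0 hit  d=D]
9: W B2 -> L0 hit  d=D]
10: W B2 -> L0 hit  d=D]
11: W B5 -> L1 miss  d=D]
12: R B5 -> L1 hit  d=D]
13: R B0 -> L0 miss wb->B2  d=-]

DIRTY = [5]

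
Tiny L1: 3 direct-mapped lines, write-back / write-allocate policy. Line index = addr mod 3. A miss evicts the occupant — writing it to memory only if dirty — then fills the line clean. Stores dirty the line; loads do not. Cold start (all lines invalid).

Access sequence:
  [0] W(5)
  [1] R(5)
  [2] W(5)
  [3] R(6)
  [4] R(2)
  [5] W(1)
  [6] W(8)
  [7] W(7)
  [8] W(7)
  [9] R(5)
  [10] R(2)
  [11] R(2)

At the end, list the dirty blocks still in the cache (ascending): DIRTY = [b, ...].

  0 | W B5 → L2 miss [D]
  1 | R B5 → L2 hit [D]
  2 | W B5 → L2 hit [D]
  3 | R B6 → L0 miss [-]
  4 | R B2 → L2 miss wb→B5 [-]
  5 | W B1 → L1 miss [D]
  6 | W B8 → L2 miss [D]
  7 | W B7 → L1 miss wb→B1 [D]
  8 | W B7 → L1 hit [D]
  9 | R B5 → L2 miss wb→B8 [-]
  10 | R B2 → L2 miss [-]
  11 | R B2 → L2 hit [-]

DIRTY = [7]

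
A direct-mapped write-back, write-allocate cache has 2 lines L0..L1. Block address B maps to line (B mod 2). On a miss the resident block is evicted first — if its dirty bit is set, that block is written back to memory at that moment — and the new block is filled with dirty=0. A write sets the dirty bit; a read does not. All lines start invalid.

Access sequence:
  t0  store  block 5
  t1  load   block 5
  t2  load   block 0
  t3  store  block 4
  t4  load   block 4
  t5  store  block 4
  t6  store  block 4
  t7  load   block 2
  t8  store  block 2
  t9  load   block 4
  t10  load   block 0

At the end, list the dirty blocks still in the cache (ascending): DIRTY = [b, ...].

0: W B5 → L1 miss [D]
1: R B5 → L1 hit [D]
2: R B0 → L0 miss [-]
3: W B4 → L0 miss [D]
4: R B4 → L0 hit [D]
5: W B4 → L0 hit [D]
6: W B4 → L0 hit [D]
7: R B2 → L0 miss wb→B4 [-]
8: W B2 → L0 hit [D]
9: R B4 → L0 miss wb→B2 [-]
10: R B0 → L0 miss [-]

DIRTY = [5]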